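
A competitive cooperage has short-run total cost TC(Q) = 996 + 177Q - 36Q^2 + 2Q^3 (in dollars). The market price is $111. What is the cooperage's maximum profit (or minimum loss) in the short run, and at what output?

AVC = 177 - 36Q + 2Q^2; min AVC = $15 at Q = 9. Since P = $111 ≥ min AVC, the firm produces.
MC = 177 - 72Q + 6Q^2. Setting P = MC and taking the root on the rising branch gives Q* = 11.
TR = 111·11 = 1221. TC = 996 + 253 = 1249. Profit = 1221 − 1249 = -$28.
That loss of $28 beats the $996 the firm would lose by shutting down; producing recovers $968 of fixed cost.

Profit = -$28 at Q = 11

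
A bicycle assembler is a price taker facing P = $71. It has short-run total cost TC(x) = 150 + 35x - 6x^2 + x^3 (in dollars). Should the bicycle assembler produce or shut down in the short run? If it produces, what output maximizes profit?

Variable cost is VC = 35x - 6x^2 + x^3, so AVC = VC/x = 35 - 6x + x^2 and MC = dTC/dx = 35 - 12x + 3x^2.
AVC hits its minimum where MC = AVC, at x = 3, giving min AVC = 35 - 6·3 + 3^2 = $26.
P = $71 exceeds min AVC = $26, so the firm stays open.
Solving P = MC: -36 - 12x + 3x^2 = 0 ⇒ x = -2 or 6. On the upward-sloping branch, x* = 6.
Check: AVC at x = 6 is $35 ≤ P, so revenue covers variable cost.
Profit = P·x − TC = 71·6 − 360 = $66.

Produce at x = 6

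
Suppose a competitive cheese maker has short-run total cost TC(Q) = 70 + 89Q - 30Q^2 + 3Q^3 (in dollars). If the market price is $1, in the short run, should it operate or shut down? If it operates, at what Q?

Shut down

Strip out fixed cost: VC = 89Q - 30Q^2 + 3Q^3. Then AVC = 89 - 30Q + 3Q^2 and MC = 89 - 60Q + 9Q^2.
AVC is minimized where dAVC/dQ = -30 + 6Q = 0, at Q = 5; min AVC = 89 - 30·5 + 3·5^2 = $14.
P = $1 lies below min AVC = $14; no output level covers variable cost.
Best response: produce nothing and absorb the $70 fixed cost.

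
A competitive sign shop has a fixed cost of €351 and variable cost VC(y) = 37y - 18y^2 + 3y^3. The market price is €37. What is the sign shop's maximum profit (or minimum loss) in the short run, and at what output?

AVC = 37 - 18y + 3y^2; min AVC = €10 at y = 3. Since P = €37 ≥ min AVC, the firm produces.
With MC = 37 - 36y + 9y^2, P = MC on the upward-sloping part at y* = 4.
TR = 37·4 = 148. TC = 351 + 52 = 403. Profit = 148 − 403 = -€255.
By producing, the firm covers all variable cost plus €96 of fixed cost; shutting down would lose the full €351.

Profit = -€255 at y = 4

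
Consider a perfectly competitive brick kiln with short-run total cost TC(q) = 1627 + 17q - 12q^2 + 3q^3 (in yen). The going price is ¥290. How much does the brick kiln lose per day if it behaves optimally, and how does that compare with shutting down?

AVC = 17 - 12q + 3q^2; min AVC = ¥5 at q = 2. Since P = ¥290 ≥ min AVC, the firm produces.
MC = 17 - 24q + 9q^2. Setting P = MC and taking the root on the rising branch gives q* = 7.
TR = 290·7 = 2030. TC = 1627 + 560 = 2187. Profit = 2030 − 2187 = -¥157.
By producing, the firm covers all variable cost plus ¥1470 of fixed cost; shutting down would lose the full ¥1627.

Profit = -¥157 at q = 7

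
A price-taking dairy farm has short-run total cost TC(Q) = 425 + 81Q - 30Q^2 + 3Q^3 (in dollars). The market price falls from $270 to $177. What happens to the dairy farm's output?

MC = 81 - 60Q + 9Q^2; the shutdown threshold is min AVC = $6 (at Q = 5).
With P = $270 above the shutdown price, P = MC gives Q = 9.
At P = $177 ≥ min AVC, set P = MC: Q = 8. The firm stays open but cuts output.

Output falls from 9 to 8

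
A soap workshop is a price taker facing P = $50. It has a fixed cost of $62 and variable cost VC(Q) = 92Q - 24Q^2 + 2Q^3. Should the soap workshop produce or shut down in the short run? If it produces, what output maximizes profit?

Variable cost is VC = 92Q - 24Q^2 + 2Q^3, so AVC = VC/Q = 92 - 24Q + 2Q^2 and MC = dTC/dQ = 92 - 48Q + 6Q^2.
AVC hits its minimum where MC = AVC, at Q = 6, giving min AVC = 92 - 24·6 + 2·6^2 = $20.
Since P = $50 ≥ min AVC = $20, price covers variable cost and the firm should produce.
Set P = MC: 50 = 92 - 48Q + 6Q^2 → 42 - 48Q + 6Q^2 = 0. The roots are Q = 1 and Q = 7; the profit-maximizing output is on the rising part of MC, so Q* = 7.
Check: AVC at Q = 7 is $22 ≤ P, so revenue covers variable cost.
Profit = P·Q − TC = 50·7 − 216 = $134.

Produce at Q = 7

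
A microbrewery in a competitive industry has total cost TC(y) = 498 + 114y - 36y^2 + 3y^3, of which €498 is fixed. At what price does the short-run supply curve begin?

Short-run supply begins at min AVC. From VC = 114y - 36y^2 + 3y^3, AVC = 114 - 36y + 3y^2.
At the minimum of AVC, MC = AVC. MC = 114 - 72y + 9y^2; setting MC = AVC gives 6y^2 - 36y = 0, so y = 6. min AVC = 6.
For P < €6 the firm produces nothing.

€6 per unit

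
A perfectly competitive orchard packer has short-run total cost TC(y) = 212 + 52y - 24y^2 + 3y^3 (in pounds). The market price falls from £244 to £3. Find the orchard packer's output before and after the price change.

AVC = 52 - 24y + 3y^2, minimized at y = 4 where min AVC = £4. MC = 52 - 48y + 9y^2.
At P = £244 ≥ min AVC, set P = MC on the rising branch: y = 8.
At P = £3 < min AVC = £4, price no longer covers variable cost at any output, so the firm shuts down: y = 0.

Output falls from 8 to 0 (the firm shuts down)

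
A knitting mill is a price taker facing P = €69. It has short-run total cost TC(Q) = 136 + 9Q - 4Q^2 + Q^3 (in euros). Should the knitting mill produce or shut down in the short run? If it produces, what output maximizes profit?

Produce at Q = 6

Variable cost is VC = 9Q - 4Q^2 + Q^3, so AVC = VC/Q = 9 - 4Q + Q^2 and MC = dTC/dQ = 9 - 8Q + 3Q^2.
AVC is minimized where dAVC/dQ = -4 + 2Q = 0, at Q = 2; min AVC = 9 - 4·2 + 2^2 = €5.
Since P = €69 ≥ min AVC = €5, price covers variable cost and the firm should produce.
Solving P = MC: -60 - 8Q + 3Q^2 = 0 ⇒ Q = -10/3 or 6. On the upward-sloping branch, Q* = 6.
Check: AVC at Q = 6 is €21 ≤ P, so revenue covers variable cost.
Profit = P·Q − TC = 69·6 − 262 = €152.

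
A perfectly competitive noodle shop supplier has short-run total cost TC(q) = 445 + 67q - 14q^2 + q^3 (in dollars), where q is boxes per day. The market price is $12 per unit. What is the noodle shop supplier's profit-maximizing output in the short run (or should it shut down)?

Shut down

Variable cost is VC = 67q - 14q^2 + q^3, so AVC = VC/q = 67 - 14q + q^2 and MC = dTC/dq = 67 - 28q + 3q^2.
AVC hits its minimum where MC = AVC, at q = 7, giving min AVC = 67 - 14·7 + 7^2 = $18.
With P < min AVC ($12 < $18), every unit sold adds to the loss.
Best response: produce nothing and absorb the $445 fixed cost.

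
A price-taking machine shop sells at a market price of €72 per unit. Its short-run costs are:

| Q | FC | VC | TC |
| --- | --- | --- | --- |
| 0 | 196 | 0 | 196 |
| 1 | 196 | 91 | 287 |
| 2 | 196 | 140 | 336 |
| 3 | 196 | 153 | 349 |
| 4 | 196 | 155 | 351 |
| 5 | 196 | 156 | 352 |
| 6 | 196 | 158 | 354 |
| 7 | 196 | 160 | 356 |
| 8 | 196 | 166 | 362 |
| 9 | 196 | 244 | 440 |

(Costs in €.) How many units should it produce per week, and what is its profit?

Compute π = P·Q − TC at each output: Q=0: -196; Q=1: -215; Q=2: -192; Q=3: -133; Q=4: -63; Q=5: 8; Q=6: 78; Q=7: 148; Q=8: 214; Q=9: 208.
Profit is maximized at Q = 8. AVC there is 166/8 = €20.75 ≤ P, so producing beats shutting down (which would give -€196).

Q = 8; profit = €214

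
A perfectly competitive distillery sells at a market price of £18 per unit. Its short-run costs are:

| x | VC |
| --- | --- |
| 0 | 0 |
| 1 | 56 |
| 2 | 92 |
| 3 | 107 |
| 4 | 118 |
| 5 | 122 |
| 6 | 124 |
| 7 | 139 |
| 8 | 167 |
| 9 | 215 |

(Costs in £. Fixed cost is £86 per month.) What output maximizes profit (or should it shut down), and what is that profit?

x = 0 (shut down); profit = -£86

Tabulate TR − TC: x=0: -86; x=1: -124; x=2: -142; x=3: -139; x=4: -132; x=5: -118; x=6: -102; x=7: -99; x=8: -109; x=9: -139.
Profit is highest at x = 0. Equivalently, the lowest AVC in the table is 139/7 ≈ £19.86 at x = 7, and P = £18 falls below it — price never covers variable cost, so the firm shuts down and loses only its fixed cost.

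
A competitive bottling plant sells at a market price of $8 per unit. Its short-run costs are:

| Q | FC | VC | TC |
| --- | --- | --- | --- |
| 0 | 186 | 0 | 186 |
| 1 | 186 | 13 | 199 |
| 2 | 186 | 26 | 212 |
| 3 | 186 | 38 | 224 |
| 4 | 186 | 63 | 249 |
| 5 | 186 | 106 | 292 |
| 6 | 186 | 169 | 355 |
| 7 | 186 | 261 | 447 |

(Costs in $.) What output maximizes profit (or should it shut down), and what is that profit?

Q = 0 (shut down); profit = -$186

Profit at each row (π = 8Q − TC): Q=0: -186; Q=1: -191; Q=2: -196; Q=3: -200; Q=4: -217; Q=5: -252; Q=6: -307; Q=7: -391.
Profit is highest at Q = 0. Equivalently, the lowest AVC in the table is 38/3 ≈ $12.67 at Q = 3, and P = $8 falls below it — price never covers variable cost, so the firm shuts down and loses only its fixed cost.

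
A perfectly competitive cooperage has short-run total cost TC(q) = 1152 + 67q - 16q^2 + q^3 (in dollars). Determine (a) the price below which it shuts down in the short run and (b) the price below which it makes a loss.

Shutdown price = $3; break-even price = $115

AVC = 67 - 16q + q^2; minimized at q = 8, giving min AVC = $3. That is the shutdown price.
ATC = 1152/q + 67 - 16q + q^2. Setting dATC/dq = −1152/q^2 − 16 + 2q = 0 gives q = 12 (since 2·12^3 − 16·12^2 = 1152).
min ATC = 1152/12 + 67 − 16·12 + 12^2 = $115. That is the break-even price.
Between these two prices the firm operates at a loss; above $115 it earns a profit.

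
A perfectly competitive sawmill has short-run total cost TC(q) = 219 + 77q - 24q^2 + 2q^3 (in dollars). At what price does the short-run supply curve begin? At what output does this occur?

$5 per unit, at q = 6

The firm shuts down when price falls below the minimum of average variable cost. AVC = VC/q = 77 - 24q + 2q^2.
At the minimum of AVC, MC = AVC. MC = 77 - 48q + 6q^2; setting MC = AVC gives 4q^2 - 24q = 0, so q = 6. min AVC = 5.
For P < $5 the firm produces nothing.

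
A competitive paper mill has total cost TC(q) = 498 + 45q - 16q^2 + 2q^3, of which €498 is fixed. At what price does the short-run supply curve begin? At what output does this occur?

€13 per unit, at q = 4

The shutdown price is the minimum of AVC. VC = 45q - 16q^2 + 2q^3, so AVC = 45 - 16q + 2q^2.
At the minimum of AVC, MC = AVC. MC = 45 - 32q + 6q^2; setting MC = AVC gives 4q^2 - 16q = 0, so q = 4. min AVC = 13.
The firm shuts down for any P below €13.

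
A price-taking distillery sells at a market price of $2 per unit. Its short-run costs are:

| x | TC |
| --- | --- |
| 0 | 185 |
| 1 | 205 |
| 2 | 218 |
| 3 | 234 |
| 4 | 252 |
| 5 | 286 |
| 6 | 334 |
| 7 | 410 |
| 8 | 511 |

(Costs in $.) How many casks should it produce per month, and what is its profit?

Compute π = P·x − TC at each output: x=0: -185; x=1: -203; x=2: -214; x=3: -228; x=4: -244; x=5: -276; x=6: -322; x=7: -396; x=8: -495.
Profit is highest at x = 0. Equivalently, the lowest AVC in the table is 49/3 ≈ $16.33 at x = 3, and P = $2 falls below it — price never covers variable cost, so the firm shuts down and loses only its fixed cost.

x = 0 (shut down); profit = -$185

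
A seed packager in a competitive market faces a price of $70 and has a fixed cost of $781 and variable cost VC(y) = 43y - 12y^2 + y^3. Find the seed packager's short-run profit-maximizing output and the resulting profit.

Profit = -$295 at y = 9

AVC = 43 - 12y + y^2 has its minimum $7 at y = 6; price $70 clears that bar, so the firm operates.
MC = 43 - 24y + 3y^2. Setting P = MC and taking the root on the rising branch gives y* = 9.
TR = 70·9 = 630. TC = 781 + 144 = 925. Profit = 630 − 925 = -$295.
Shutting down would mean losing the fixed cost of $781, so operating at a loss of $295 is better by $486.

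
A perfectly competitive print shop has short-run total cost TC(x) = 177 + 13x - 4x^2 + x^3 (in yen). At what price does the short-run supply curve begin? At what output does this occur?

Short-run supply begins at min AVC. From VC = 13x - 4x^2 + x^3, AVC = 13 - 4x + x^2.
At the minimum of AVC, MC = AVC. MC = 13 - 8x + 3x^2; setting MC = AVC gives 2x^2 - 4x = 0, so x = 2. min AVC = 9.
The firm shuts down for any P below ¥9.

¥9 per unit, at x = 2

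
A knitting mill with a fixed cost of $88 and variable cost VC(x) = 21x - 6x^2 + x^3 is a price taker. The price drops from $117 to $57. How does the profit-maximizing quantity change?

Output falls from 8 to 6

MC = 21 - 12x + 3x^2; the shutdown threshold is min AVC = $12 (at x = 3).
At P = $117 ≥ min AVC, set P = MC on the rising branch: x = 8.
At P = $57 ≥ min AVC, set P = MC: x = 6. The firm stays open but cuts output.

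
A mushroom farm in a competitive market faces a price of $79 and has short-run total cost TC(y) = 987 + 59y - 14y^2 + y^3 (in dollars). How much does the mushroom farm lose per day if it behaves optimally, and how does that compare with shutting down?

Profit = -$387 at y = 10

AVC = 59 - 14y + y^2 has its minimum $10 at y = 7; price $79 clears that bar, so the firm operates.
With MC = 59 - 28y + 3y^2, P = MC on the upward-sloping part at y* = 10.
TR = 79·10 = 790. TC = 987 + 190 = 1177. Profit = 790 − 1177 = -$387.
By producing, the firm covers all variable cost plus $600 of fixed cost; shutting down would lose the full $987.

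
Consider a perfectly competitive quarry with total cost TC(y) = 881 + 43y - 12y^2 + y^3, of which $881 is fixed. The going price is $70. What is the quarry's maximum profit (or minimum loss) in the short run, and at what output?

AVC = 43 - 12y + y^2; min AVC = $7 at y = 6. Since P = $70 ≥ min AVC, the firm produces.
MC = 43 - 24y + 3y^2. Setting P = MC and taking the root on the rising branch gives y* = 9.
TR = 70·9 = 630. TC = 881 + 144 = 1025. Profit = 630 − 1025 = -$395.
Shutting down would mean losing the fixed cost of $881, so operating at a loss of $395 is better by $486.

Profit = -$395 at y = 9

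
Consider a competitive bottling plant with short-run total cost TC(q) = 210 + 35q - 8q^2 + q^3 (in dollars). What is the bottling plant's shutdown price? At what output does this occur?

$19 per unit, at q = 4

The shutdown price is the minimum of AVC. VC = 35q - 8q^2 + q^3, so AVC = 35 - 8q + q^2.
At the minimum of AVC, MC = AVC. MC = 35 - 16q + 3q^2; setting MC = AVC gives 2q^2 - 8q = 0, so q = 4. min AVC = 19.
So the shutdown price is $19.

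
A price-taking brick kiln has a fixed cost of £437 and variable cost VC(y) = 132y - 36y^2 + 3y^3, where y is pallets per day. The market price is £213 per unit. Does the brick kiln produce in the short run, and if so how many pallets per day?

Produce at y = 9

Variable cost is VC = 132y - 36y^2 + 3y^3, so AVC = VC/y = 132 - 36y + 3y^2 and MC = dTC/dy = 132 - 72y + 9y^2.
The AVC parabola has its vertex at y = 36/6 = 6, where AVC = 132 - 36·6 + 3·6^2 = £24.
P = £213 exceeds min AVC = £24, so the firm stays open.
Set P = MC: 213 = 132 - 72y + 9y^2 → -81 - 72y + 9y^2 = 0. The roots are y = -1 and y = 9; the profit-maximizing output is on the rising part of MC, so y* = 9.
Check: AVC at y = 9 is £51 ≤ P, so revenue covers variable cost.
Profit = P·y − TC = 213·9 − 896 = £1021.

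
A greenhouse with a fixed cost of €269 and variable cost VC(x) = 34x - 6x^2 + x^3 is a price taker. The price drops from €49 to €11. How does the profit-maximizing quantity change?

AVC = 34 - 6x + x^2, minimized at x = 3 where min AVC = €25. MC = 34 - 12x + 3x^2.
At P = €49 ≥ min AVC, set P = MC on the rising branch: x = 5.
At P = €11 < min AVC = €25, price no longer covers variable cost at any output, so the firm shuts down: x = 0.

Output falls from 5 to 0 (the firm shuts down)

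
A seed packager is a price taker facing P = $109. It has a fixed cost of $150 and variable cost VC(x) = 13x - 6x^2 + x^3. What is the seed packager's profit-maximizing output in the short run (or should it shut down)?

Variable cost is VC = 13x - 6x^2 + x^3, so AVC = VC/x = 13 - 6x + x^2 and MC = dTC/dx = 13 - 12x + 3x^2.
AVC is minimized where dAVC/dx = -6 + 2x = 0, at x = 3; min AVC = 13 - 6·3 + 3^2 = $4.
Since P = $109 ≥ min AVC = $4, price covers variable cost and the firm should produce.
Set P = MC: 109 = 13 - 12x + 3x^2 → -96 - 12x + 3x^2 = 0. The roots are x = -4 and x = 8; the profit-maximizing output is on the rising part of MC, so x* = 8.
Check: AVC at x = 8 is $29 ≤ P, so revenue covers variable cost.
Profit = P·x − TC = 109·8 − 382 = $490.

Produce at x = 8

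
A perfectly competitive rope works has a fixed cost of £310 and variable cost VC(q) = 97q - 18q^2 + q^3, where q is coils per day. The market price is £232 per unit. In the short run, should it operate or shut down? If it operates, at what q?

From TC, MC = TC'(q) = 97 - 36q + 3q^2 and AVC = VC/q = 97 - 18q + q^2.
AVC is minimized where dAVC/dq = -18 + 2q = 0, at q = 9; min AVC = 97 - 18·9 + 9^2 = £16.
P = £232 exceeds min AVC = £16, so the firm stays open.
Solving P = MC: -135 - 36q + 3q^2 = 0 ⇒ q = -3 or 15. On the upward-sloping branch, q* = 15.
Check: AVC at q = 15 is £52 ≤ P, so revenue covers variable cost.
Profit = P·q − TC = 232·15 − 1090 = £2390.

Produce at q = 15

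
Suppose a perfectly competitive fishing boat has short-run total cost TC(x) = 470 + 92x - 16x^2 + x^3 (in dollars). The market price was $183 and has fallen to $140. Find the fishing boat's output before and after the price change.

MC = 92 - 32x + 3x^2; the shutdown threshold is min AVC = $28 (at x = 8).
With P = $183 above the shutdown price, P = MC gives x = 13.
At P = $140 ≥ min AVC, set P = MC: x = 12. The firm stays open but cuts output.

Output falls from 13 to 12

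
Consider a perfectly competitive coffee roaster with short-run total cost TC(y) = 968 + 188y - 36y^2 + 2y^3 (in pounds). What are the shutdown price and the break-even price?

Shutdown price = £26; break-even price = £122

Shutdown price = min AVC. AVC = 188 - 36y + 2y^2, with vertex at y = 9 and minimum £26.
ATC = 968/y + 188 - 36y + 2y^2. Setting dATC/dy = −968/y^2 − 36 + 4y = 0 gives y = 11 (since 4·11^3 − 36·11^2 = 968).
min ATC = 968/11 + 188 − 36·11 + 2·11^2 = £122. That is the break-even price.
Between these two prices the firm operates at a loss; above £122 it earns a profit.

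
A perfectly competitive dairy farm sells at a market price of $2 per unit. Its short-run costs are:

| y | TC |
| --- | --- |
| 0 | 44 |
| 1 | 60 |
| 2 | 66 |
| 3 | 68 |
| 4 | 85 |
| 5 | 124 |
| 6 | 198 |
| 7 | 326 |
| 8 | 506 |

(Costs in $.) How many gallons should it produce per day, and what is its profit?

Compute π = P·y − TC at each output: y=0: -44; y=1: -58; y=2: -62; y=3: -62; y=4: -77; y=5: -114; y=6: -186; y=7: -312; y=8: -490.
Profit is highest at y = 0. Equivalently, the lowest AVC in the table is 24/3 ≈ $8 at y = 3, and P = $2 falls below it — price never covers variable cost, so the firm shuts down and loses only its fixed cost.

y = 0 (shut down); profit = -$44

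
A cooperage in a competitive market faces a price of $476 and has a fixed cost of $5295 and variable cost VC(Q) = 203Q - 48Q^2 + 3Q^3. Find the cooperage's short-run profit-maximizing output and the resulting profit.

Profit = -$225 at Q = 13

AVC = 203 - 48Q + 3Q^2 has its minimum $11 at Q = 8; price $476 clears that bar, so the firm operates.
MC = 203 - 96Q + 9Q^2. Setting P = MC and taking the root on the rising branch gives Q* = 13.
TR = 476·13 = 6188. TC = 5295 + 1118 = 6413. Profit = 6188 − 6413 = -$225.
By producing, the firm covers all variable cost plus $5070 of fixed cost; shutting down would lose the full $5295.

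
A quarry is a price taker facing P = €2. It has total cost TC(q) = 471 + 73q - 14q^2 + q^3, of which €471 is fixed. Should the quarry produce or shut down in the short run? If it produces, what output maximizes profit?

Variable cost is VC = 73q - 14q^2 + q^3, so AVC = VC/q = 73 - 14q + q^2 and MC = dTC/dq = 73 - 28q + 3q^2.
The AVC parabola has its vertex at q = 14/2 = 7, where AVC = 73 - 14·7 + 7^2 = €24.
Since P = €2 < min AVC = €24, price fails to cover variable cost at any output.
Shutting down limits the loss to fixed cost, €471.

Shut down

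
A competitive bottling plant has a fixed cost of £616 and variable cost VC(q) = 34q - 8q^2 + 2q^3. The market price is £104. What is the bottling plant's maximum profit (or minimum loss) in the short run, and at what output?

AVC = 34 - 8q + 2q^2 has its minimum £26 at q = 2; price £104 clears that bar, so the firm operates.
With MC = 34 - 16q + 6q^2, P = MC on the upward-sloping part at q* = 5.
TR = 104·5 = 520. TC = 616 + 220 = 836. Profit = 520 − 836 = -£316.
Shutting down would mean losing the fixed cost of £616, so operating at a loss of £316 is better by £300.

Profit = -£316 at q = 5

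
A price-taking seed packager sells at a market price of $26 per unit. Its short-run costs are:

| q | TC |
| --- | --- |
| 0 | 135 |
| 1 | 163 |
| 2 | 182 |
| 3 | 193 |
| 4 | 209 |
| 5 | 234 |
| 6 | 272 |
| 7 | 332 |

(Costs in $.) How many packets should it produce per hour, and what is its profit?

q = 5; profit = -$104

Tabulate TR − TC: q=0: -135; q=1: -137; q=2: -130; q=3: -115; q=4: -105; q=5: -104; q=6: -116; q=7: -150.
Profit is maximized at q = 5. AVC there is 99/5 = $19.80 ≤ P, so producing beats shutting down (which would give -$135).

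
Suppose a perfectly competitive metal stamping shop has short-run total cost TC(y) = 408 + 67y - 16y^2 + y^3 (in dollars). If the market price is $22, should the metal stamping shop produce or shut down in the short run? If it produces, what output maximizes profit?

Produce at y = 9

Strip out fixed cost: VC = 67y - 16y^2 + y^3. Then AVC = 67 - 16y + y^2 and MC = 67 - 32y + 3y^2.
AVC hits its minimum where MC = AVC, at y = 8, giving min AVC = 67 - 16·8 + 8^2 = $3.
Since P = $22 ≥ min AVC = $3, price covers variable cost and the firm should produce.
P = MC gives 45 - 32y + 3y^2 = 0, with roots 5/3 and 9. Take the larger (rising MC): y* = 9.
Check: AVC at y = 9 is $4 ≤ P, so revenue covers variable cost.
Profit = P·y − TC = 22·9 − 444 = -$246, a loss, but smaller than the $408 fixed cost the firm would lose by shutting down.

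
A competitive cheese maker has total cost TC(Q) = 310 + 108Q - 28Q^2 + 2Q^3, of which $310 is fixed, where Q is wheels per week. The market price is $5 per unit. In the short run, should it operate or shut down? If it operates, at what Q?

Shut down

Variable cost is VC = 108Q - 28Q^2 + 2Q^3, so AVC = VC/Q = 108 - 28Q + 2Q^2 and MC = dTC/dQ = 108 - 56Q + 6Q^2.
AVC hits its minimum where MC = AVC, at Q = 7, giving min AVC = 108 - 28·7 + 2·7^2 = $10.
Since P = $5 < min AVC = $10, price fails to cover variable cost at any output.
The firm minimizes its loss by shutting down and losing only its fixed cost of $310.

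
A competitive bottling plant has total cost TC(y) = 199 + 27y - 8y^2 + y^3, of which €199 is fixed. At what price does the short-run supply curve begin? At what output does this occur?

€11 per unit, at y = 4

Short-run supply begins at min AVC. From VC = 27y - 8y^2 + y^3, AVC = 27 - 8y + y^2.
At the minimum of AVC, MC = AVC. MC = 27 - 16y + 3y^2; setting MC = AVC gives 2y^2 - 8y = 0, so y = 4. min AVC = 11.
For P < €11 the firm produces nothing.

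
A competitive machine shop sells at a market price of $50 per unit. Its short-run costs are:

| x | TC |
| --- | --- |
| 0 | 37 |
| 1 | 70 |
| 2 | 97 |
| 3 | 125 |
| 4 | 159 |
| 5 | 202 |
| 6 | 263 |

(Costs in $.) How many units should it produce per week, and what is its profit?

x = 5; profit = $48

Tabulate TR − TC: x=0: -37; x=1: -20; x=2: 3; x=3: 25; x=4: 41; x=5: 48; x=6: 37.
Profit is maximized at x = 5. AVC there is 165/5 = $33 ≤ P, so producing beats shutting down (which would give -$37).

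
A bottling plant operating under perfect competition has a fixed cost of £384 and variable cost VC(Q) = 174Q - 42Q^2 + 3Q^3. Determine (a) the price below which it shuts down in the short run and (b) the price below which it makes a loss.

Shutdown price = £27; break-even price = £78

AVC = 174 - 42Q + 3Q^2; minimized at Q = 7, giving min AVC = £27. That is the shutdown price.
ATC = 384/Q + 174 - 42Q + 3Q^2. Setting dATC/dQ = −384/Q^2 − 42 + 6Q = 0 gives Q = 8 (since 6·8^3 − 42·8^2 = 384).
min ATC = 384/8 + 174 − 42·8 + 3·8^2 = £78. That is the break-even price.
For £27 ≤ P < £78 the firm produces at a loss; below £27 it shuts down.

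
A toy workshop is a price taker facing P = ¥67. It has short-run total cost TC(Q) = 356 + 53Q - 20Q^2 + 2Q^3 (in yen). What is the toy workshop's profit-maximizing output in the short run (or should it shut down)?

Produce at Q = 7

From TC, MC = TC'(Q) = 53 - 40Q + 6Q^2 and AVC = VC/Q = 53 - 20Q + 2Q^2.
The AVC parabola has its vertex at Q = 20/4 = 5, where AVC = 53 - 20·5 + 2·5^2 = ¥3.
Because ¥67 ≥ ¥3, revenue can cover variable cost; the firm operates.
Set P = MC: 67 = 53 - 40Q + 6Q^2 → -14 - 40Q + 6Q^2 = 0. The roots are Q = -1/3 and Q = 7; the profit-maximizing output is on the rising part of MC, so Q* = 7.
Check: AVC at Q = 7 is ¥11 ≤ P, so revenue covers variable cost.
Profit = P·Q − TC = 67·7 − 433 = ¥36.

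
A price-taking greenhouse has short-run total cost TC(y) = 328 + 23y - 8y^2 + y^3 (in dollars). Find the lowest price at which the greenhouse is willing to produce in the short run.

Short-run supply begins at min AVC. From VC = 23y - 8y^2 + y^3, AVC = 23 - 8y + y^2.
dAVC/dy = -8 + 2y = 0 gives y = 4. min AVC = 23 - 8·4 + 4^2 = 7.
For P < $7 the firm produces nothing.

$7 per unit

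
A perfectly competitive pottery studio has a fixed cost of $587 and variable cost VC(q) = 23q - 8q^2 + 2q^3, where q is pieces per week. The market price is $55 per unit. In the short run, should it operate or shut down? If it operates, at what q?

Produce at q = 4

From TC, MC = TC'(q) = 23 - 16q + 6q^2 and AVC = VC/q = 23 - 8q + 2q^2.
The AVC parabola has its vertex at q = 8/4 = 2, where AVC = 23 - 8·2 + 2·2^2 = $15.
Because $55 ≥ $15, revenue can cover variable cost; the firm operates.
Solving P = MC: -32 - 16q + 6q^2 = 0 ⇒ q = -4/3 or 4. On the upward-sloping branch, q* = 4.
Check: AVC at q = 4 is $23 ≤ P, so revenue covers variable cost.
Profit = P·q − TC = 55·4 − 679 = -$459, a loss, but smaller than the $587 fixed cost the firm would lose by shutting down.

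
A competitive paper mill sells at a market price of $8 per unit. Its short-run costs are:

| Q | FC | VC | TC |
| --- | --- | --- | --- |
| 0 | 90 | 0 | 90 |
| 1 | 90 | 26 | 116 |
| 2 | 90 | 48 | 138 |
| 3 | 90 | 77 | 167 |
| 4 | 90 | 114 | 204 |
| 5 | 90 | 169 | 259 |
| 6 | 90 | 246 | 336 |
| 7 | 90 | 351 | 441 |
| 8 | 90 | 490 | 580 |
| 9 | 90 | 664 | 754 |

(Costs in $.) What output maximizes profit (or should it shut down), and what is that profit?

Compute π = P·Q − TC at each output: Q=0: -90; Q=1: -108; Q=2: -122; Q=3: -143; Q=4: -172; Q=5: -219; Q=6: -288; Q=7: -385; Q=8: -516; Q=9: -682.
Profit is highest at Q = 0. Equivalently, the lowest AVC in the table is 48/2 ≈ $24 at Q = 2, and P = $8 falls below it — price never covers variable cost, so the firm shuts down and loses only its fixed cost.

Q = 0 (shut down); profit = -$90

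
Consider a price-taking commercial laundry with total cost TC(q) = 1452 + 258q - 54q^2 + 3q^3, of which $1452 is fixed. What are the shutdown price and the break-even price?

Shutdown price = min AVC. AVC = 258 - 54q + 3q^2, with vertex at q = 9 and minimum $15.
ATC = 1452/q + 258 - 54q + 3q^2. Setting dATC/dq = −1452/q^2 − 54 + 6q = 0 gives q = 11 (since 6·11^3 − 54·11^2 = 1452).
min ATC = 1452/11 + 258 − 54·11 + 3·11^2 = $159. That is the break-even price.
Between these two prices the firm operates at a loss; above $159 it earns a profit.

Shutdown price = $15; break-even price = $159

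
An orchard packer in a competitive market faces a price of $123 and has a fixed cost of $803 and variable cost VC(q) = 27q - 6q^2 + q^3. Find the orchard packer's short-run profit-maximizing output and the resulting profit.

Profit = -$163 at q = 8

AVC = 27 - 6q + q^2 has its minimum $18 at q = 3; price $123 clears that bar, so the firm operates.
With MC = 27 - 12q + 3q^2, P = MC on the upward-sloping part at q* = 8.
TR = 123·8 = 984. TC = 803 + 344 = 1147. Profit = 984 − 1147 = -$163.
That loss of $163 beats the $803 the firm would lose by shutting down; producing recovers $640 of fixed cost.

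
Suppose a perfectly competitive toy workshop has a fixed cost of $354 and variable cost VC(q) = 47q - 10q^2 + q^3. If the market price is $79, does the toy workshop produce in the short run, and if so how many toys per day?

From TC, MC = TC'(q) = 47 - 20q + 3q^2 and AVC = VC/q = 47 - 10q + q^2.
AVC is minimized where dAVC/dq = -10 + 2q = 0, at q = 5; min AVC = 47 - 10·5 + 5^2 = $22.
P = $79 exceeds min AVC = $22, so the firm stays open.
P = MC gives -32 - 20q + 3q^2 = 0, with roots -4/3 and 8. Take the larger (rising MC): q* = 8.
Check: AVC at q = 8 is $31 ≤ P, so revenue covers variable cost.
Profit = P·q − TC = 79·8 − 602 = $30.

Produce at q = 8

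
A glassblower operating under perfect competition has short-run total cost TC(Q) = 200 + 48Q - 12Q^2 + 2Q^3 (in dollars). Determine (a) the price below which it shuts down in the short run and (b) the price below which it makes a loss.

Shutdown price = $30; break-even price = $78

Shutdown price = min AVC. AVC = 48 - 12Q + 2Q^2, with vertex at Q = 3 and minimum $30.
ATC = 200/Q + 48 - 12Q + 2Q^2. Setting dATC/dQ = −200/Q^2 − 12 + 4Q = 0 gives Q = 5 (since 4·5^3 − 12·5^2 = 200).
min ATC = 200/5 + 48 − 12·5 + 2·5^2 = $78. That is the break-even price.
For $30 ≤ P < $78 the firm produces at a loss; below $30 it shuts down.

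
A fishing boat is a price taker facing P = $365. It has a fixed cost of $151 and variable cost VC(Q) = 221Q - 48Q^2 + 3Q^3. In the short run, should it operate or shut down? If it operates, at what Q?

Variable cost is VC = 221Q - 48Q^2 + 3Q^3, so AVC = VC/Q = 221 - 48Q + 3Q^2 and MC = dTC/dQ = 221 - 96Q + 9Q^2.
AVC is minimized where dAVC/dQ = -48 + 6Q = 0, at Q = 8; min AVC = 221 - 48·8 + 3·8^2 = $29.
Because $365 ≥ $29, revenue can cover variable cost; the firm operates.
Solving P = MC: -144 - 96Q + 9Q^2 = 0 ⇒ Q = -4/3 or 12. On the upward-sloping branch, Q* = 12.
Check: AVC at Q = 12 is $77 ≤ P, so revenue covers variable cost.
Profit = P·Q − TC = 365·12 − 1075 = $3305.

Produce at Q = 12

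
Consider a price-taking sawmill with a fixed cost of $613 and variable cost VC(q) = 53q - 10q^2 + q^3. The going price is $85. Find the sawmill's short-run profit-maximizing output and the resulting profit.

AVC = 53 - 10q + q^2; min AVC = $28 at q = 5. Since P = $85 ≥ min AVC, the firm produces.
MC = 53 - 20q + 3q^2. Setting P = MC and taking the root on the rising branch gives q* = 8.
TR = 85·8 = 680. TC = 613 + 296 = 909. Profit = 680 − 909 = -$229.
By producing, the firm covers all variable cost plus $384 of fixed cost; shutting down would lose the full $613.

Profit = -$229 at q = 8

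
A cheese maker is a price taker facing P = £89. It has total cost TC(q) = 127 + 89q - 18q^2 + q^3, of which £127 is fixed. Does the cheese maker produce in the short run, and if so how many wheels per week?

Variable cost is VC = 89q - 18q^2 + q^3, so AVC = VC/q = 89 - 18q + q^2 and MC = dTC/dq = 89 - 36q + 3q^2.
AVC hits its minimum where MC = AVC, at q = 9, giving min AVC = 89 - 18·9 + 9^2 = £8.
Since P = £89 ≥ min AVC = £8, price covers variable cost and the firm should produce.
Set P = MC: 89 = 89 - 36q + 3q^2 → -36q + 3q^2 = 0. The roots are q = 0 and q = 12; the profit-maximizing output is on the rising part of MC, so q* = 12.
Check: AVC at q = 12 is £17 ≤ P, so revenue covers variable cost.
Profit = P·q − TC = 89·12 − 331 = £737.

Produce at q = 12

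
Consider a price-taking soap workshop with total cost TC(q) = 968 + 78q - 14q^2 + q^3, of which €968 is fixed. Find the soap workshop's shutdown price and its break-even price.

Shutdown price = €29; break-even price = €133

Shutdown price = min AVC. AVC = 78 - 14q + q^2, with vertex at q = 7 and minimum €29.
ATC = 968/q + 78 - 14q + q^2. Setting dATC/dq = −968/q^2 − 14 + 2q = 0 gives q = 11 (since 2·11^3 − 14·11^2 = 968).
min ATC = 968/11 + 78 − 14·11 + 11^2 = €133. That is the break-even price.
For €29 ≤ P < €133 the firm produces at a loss; below €29 it shuts down.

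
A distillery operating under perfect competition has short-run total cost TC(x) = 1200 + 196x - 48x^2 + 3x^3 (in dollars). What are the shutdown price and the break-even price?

Shutdown price = $4; break-even price = $136

AVC = 196 - 48x + 3x^2; minimized at x = 8, giving min AVC = $4. That is the shutdown price.
ATC = 1200/x + 196 - 48x + 3x^2. Setting dATC/dx = −1200/x^2 − 48 + 6x = 0 gives x = 10 (since 6·10^3 − 48·10^2 = 1200).
min ATC = 1200/10 + 196 − 48·10 + 3·10^2 = $136. That is the break-even price.
For $4 ≤ P < $136 the firm produces at a loss; below $4 it shuts down.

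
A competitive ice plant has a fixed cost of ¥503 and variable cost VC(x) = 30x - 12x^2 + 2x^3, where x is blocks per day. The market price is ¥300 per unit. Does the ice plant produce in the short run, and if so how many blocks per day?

Produce at x = 9

Variable cost is VC = 30x - 12x^2 + 2x^3, so AVC = VC/x = 30 - 12x + 2x^2 and MC = dTC/dx = 30 - 24x + 6x^2.
AVC is minimized where dAVC/dx = -12 + 4x = 0, at x = 3; min AVC = 30 - 12·3 + 2·3^2 = ¥12.
Since P = ¥300 ≥ min AVC = ¥12, price covers variable cost and the firm should produce.
Solving P = MC: -270 - 24x + 6x^2 = 0 ⇒ x = -5 or 9. On the upward-sloping branch, x* = 9.
Check: AVC at x = 9 is ¥84 ≤ P, so revenue covers variable cost.
Profit = P·x − TC = 300·9 − 1259 = ¥1441.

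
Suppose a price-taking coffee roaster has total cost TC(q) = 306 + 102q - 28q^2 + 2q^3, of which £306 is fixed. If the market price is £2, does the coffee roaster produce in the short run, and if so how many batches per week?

Shut down

From TC, MC = TC'(q) = 102 - 56q + 6q^2 and AVC = VC/q = 102 - 28q + 2q^2.
AVC is minimized where dAVC/dq = -28 + 4q = 0, at q = 7; min AVC = 102 - 28·7 + 2·7^2 = £4.
Since P = £2 < min AVC = £4, price fails to cover variable cost at any output.
Best response: produce nothing and absorb the £306 fixed cost.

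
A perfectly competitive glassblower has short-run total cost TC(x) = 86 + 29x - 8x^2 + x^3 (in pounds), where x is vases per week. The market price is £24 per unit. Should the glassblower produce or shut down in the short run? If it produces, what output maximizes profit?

From TC, MC = TC'(x) = 29 - 16x + 3x^2 and AVC = VC/x = 29 - 8x + x^2.
AVC is minimized where dAVC/dx = -8 + 2x = 0, at x = 4; min AVC = 29 - 8·4 + 4^2 = £13.
Because £24 ≥ £13, revenue can cover variable cost; the firm operates.
P = MC gives 5 - 16x + 3x^2 = 0, with roots 1/3 and 5. Take the larger (rising MC): x* = 5.
Check: AVC at x = 5 is £14 ≤ P, so revenue covers variable cost.
Profit = P·x − TC = 24·5 − 156 = -£36, a loss, but smaller than the £86 fixed cost the firm would lose by shutting down.

Produce at x = 5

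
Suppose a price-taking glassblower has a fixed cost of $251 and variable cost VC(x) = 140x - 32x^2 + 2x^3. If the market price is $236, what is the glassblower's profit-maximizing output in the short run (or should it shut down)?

Produce at x = 12

Strip out fixed cost: VC = 140x - 32x^2 + 2x^3. Then AVC = 140 - 32x + 2x^2 and MC = 140 - 64x + 6x^2.
AVC is minimized where dAVC/dx = -32 + 4x = 0, at x = 8; min AVC = 140 - 32·8 + 2·8^2 = $12.
P = $236 exceeds min AVC = $12, so the firm stays open.
P = MC gives -96 - 64x + 6x^2 = 0, with roots -4/3 and 12. Take the larger (rising MC): x* = 12.
Check: AVC at x = 12 is $44 ≤ P, so revenue covers variable cost.
Profit = P·x − TC = 236·12 − 779 = $2053.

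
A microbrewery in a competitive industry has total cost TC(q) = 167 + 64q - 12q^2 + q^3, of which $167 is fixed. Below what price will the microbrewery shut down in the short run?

Short-run supply begins at min AVC. From VC = 64q - 12q^2 + q^3, AVC = 64 - 12q + q^2.
dAVC/dq = -12 + 2q = 0 gives q = 6. min AVC = 64 - 12·6 + 6^2 = 28.
For P < $28 the firm produces nothing.

$28 per unit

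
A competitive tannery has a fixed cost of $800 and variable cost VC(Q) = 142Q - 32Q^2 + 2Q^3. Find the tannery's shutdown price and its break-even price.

Shutdown price = $14; break-even price = $102

AVC = 142 - 32Q + 2Q^2; minimized at Q = 8, giving min AVC = $14. That is the shutdown price.
ATC = 800/Q + 142 - 32Q + 2Q^2. Setting dATC/dQ = −800/Q^2 − 32 + 4Q = 0 gives Q = 10 (since 4·10^3 − 32·10^2 = 800).
min ATC = 800/10 + 142 − 32·10 + 2·10^2 = $102. That is the break-even price.
For $14 ≤ P < $102 the firm produces at a loss; below $14 it shuts down.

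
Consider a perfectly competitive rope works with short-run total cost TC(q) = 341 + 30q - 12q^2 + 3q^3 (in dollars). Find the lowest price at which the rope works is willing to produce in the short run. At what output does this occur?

The shutdown price is the minimum of AVC. VC = 30q - 12q^2 + 3q^3, so AVC = 30 - 12q + 3q^2.
At the minimum of AVC, MC = AVC. MC = 30 - 24q + 9q^2; setting MC = AVC gives 6q^2 - 12q = 0, so q = 2. min AVC = 18.
So the shutdown price is $18.

$18 per unit, at q = 2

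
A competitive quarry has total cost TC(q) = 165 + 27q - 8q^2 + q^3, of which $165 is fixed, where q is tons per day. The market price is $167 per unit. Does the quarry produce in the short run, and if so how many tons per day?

Variable cost is VC = 27q - 8q^2 + q^3, so AVC = VC/q = 27 - 8q + q^2 and MC = dTC/dq = 27 - 16q + 3q^2.
The AVC parabola has its vertex at q = 8/2 = 4, where AVC = 27 - 8·4 + 4^2 = $11.
P = $167 exceeds min AVC = $11, so the firm stays open.
P = MC gives -140 - 16q + 3q^2 = 0, with roots -14/3 and 10. Take the larger (rising MC): q* = 10.
Check: AVC at q = 10 is $47 ≤ P, so revenue covers variable cost.
Profit = P·q − TC = 167·10 − 635 = $1035.

Produce at q = 10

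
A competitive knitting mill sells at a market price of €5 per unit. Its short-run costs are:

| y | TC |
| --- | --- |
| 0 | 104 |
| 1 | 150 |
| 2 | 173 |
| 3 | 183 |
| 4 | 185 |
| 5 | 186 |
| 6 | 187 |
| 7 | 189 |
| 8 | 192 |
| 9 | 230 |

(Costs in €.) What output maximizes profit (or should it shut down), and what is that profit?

y = 0 (shut down); profit = -€104

Profit at each row (π = 5y − TC): y=0: -104; y=1: -145; y=2: -163; y=3: -168; y=4: -165; y=5: -161; y=6: -157; y=7: -154; y=8: -152; y=9: -185.
Profit is highest at y = 0. Equivalently, the lowest AVC in the table is 88/8 ≈ €11 at y = 8, and P = €5 falls below it — price never covers variable cost, so the firm shuts down and loses only its fixed cost.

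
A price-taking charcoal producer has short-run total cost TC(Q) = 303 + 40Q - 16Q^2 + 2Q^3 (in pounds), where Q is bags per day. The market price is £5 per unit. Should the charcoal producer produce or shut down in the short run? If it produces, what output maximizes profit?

Shut down

Variable cost is VC = 40Q - 16Q^2 + 2Q^3, so AVC = VC/Q = 40 - 16Q + 2Q^2 and MC = dTC/dQ = 40 - 32Q + 6Q^2.
AVC is minimized where dAVC/dQ = -16 + 4Q = 0, at Q = 4; min AVC = 40 - 16·4 + 2·4^2 = £8.
With P < min AVC (£5 < £8), every unit sold adds to the loss.
Shutting down limits the loss to fixed cost, £303.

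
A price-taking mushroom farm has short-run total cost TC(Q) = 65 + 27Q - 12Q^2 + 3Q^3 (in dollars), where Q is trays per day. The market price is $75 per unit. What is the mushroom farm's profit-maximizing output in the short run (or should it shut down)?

Produce at Q = 4

Strip out fixed cost: VC = 27Q - 12Q^2 + 3Q^3. Then AVC = 27 - 12Q + 3Q^2 and MC = 27 - 24Q + 9Q^2.
AVC is minimized where dAVC/dQ = -12 + 6Q = 0, at Q = 2; min AVC = 27 - 12·2 + 3·2^2 = $15.
Because $75 ≥ $15, revenue can cover variable cost; the firm operates.
Set P = MC: 75 = 27 - 24Q + 9Q^2 → -48 - 24Q + 9Q^2 = 0. The roots are Q = -4/3 and Q = 4; the profit-maximizing output is on the rising part of MC, so Q* = 4.
Check: AVC at Q = 4 is $27 ≤ P, so revenue covers variable cost.
Profit = P·Q − TC = 75·4 − 173 = $127.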